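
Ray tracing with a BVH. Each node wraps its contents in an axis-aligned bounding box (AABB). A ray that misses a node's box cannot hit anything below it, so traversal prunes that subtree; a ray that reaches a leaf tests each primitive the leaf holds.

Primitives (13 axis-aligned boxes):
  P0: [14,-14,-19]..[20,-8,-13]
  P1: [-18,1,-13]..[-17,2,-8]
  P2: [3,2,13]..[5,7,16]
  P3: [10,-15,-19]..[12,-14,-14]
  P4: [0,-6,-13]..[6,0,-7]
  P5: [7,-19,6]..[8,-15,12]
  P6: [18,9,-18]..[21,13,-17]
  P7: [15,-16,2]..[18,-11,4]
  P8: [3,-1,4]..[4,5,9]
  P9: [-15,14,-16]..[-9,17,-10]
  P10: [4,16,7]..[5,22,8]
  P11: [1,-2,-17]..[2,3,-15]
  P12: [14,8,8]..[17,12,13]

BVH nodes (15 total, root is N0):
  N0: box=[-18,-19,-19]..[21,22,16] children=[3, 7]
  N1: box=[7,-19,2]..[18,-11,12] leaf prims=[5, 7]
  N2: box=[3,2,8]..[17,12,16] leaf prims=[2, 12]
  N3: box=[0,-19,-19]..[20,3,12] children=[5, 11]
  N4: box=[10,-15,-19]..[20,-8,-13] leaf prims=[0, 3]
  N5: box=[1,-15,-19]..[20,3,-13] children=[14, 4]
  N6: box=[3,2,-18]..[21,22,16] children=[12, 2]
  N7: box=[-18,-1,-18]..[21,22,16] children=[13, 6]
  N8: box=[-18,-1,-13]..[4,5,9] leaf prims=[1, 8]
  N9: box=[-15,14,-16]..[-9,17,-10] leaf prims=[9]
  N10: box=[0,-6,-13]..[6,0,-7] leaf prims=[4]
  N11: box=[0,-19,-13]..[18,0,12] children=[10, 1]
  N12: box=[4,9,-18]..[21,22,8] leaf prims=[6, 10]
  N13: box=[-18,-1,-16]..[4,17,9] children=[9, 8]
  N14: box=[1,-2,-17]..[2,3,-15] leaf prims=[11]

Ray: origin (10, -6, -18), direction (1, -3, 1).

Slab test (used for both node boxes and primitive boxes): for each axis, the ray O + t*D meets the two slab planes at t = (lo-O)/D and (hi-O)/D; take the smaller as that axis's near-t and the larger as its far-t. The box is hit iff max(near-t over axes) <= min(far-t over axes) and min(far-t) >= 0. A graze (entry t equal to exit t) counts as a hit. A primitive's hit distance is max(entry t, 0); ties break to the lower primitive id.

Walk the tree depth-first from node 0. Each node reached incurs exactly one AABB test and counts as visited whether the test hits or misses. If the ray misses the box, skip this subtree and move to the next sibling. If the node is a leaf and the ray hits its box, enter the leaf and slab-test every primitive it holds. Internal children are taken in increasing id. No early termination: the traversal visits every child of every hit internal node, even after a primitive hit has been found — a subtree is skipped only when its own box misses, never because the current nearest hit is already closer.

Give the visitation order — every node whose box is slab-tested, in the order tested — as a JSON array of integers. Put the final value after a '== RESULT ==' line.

Walk:
N0 x:[-28,11] y:[-28/3,13/3] z:[-1,34] -> hit [-1,13/3], descend [3, 7]
  N3 x:[-10,10] y:[-3,13/3] z:[-1,30] -> hit [-1,13/3], descend [5, 11]
    N5 x:[-9,10] y:[-3,3] z:[-1,5] -> hit [-1,3], descend [4, 14]
      N4 x:[0,10] y:[2/3,3] z:[-1,5] -> hit [2/3,3] leaf, test {P0(miss), P3(miss)}
      N14 x:[-9,-8] y:[-3,-4/3] z:[1,3] -> miss, prune
    N11 x:[-10,8] y:[-2,13/3] z:[5,30] -> miss, prune
  N7 x:[-28,11] y:[-28/3,-5/3] z:[0,34] -> miss, prune

7 AABB tests over nodes [0, 3, 5, 4, 14, 11, 7]; 1 leaf entered; closest miss.

== RESULT ==
[0, 3, 5, 4, 14, 11, 7]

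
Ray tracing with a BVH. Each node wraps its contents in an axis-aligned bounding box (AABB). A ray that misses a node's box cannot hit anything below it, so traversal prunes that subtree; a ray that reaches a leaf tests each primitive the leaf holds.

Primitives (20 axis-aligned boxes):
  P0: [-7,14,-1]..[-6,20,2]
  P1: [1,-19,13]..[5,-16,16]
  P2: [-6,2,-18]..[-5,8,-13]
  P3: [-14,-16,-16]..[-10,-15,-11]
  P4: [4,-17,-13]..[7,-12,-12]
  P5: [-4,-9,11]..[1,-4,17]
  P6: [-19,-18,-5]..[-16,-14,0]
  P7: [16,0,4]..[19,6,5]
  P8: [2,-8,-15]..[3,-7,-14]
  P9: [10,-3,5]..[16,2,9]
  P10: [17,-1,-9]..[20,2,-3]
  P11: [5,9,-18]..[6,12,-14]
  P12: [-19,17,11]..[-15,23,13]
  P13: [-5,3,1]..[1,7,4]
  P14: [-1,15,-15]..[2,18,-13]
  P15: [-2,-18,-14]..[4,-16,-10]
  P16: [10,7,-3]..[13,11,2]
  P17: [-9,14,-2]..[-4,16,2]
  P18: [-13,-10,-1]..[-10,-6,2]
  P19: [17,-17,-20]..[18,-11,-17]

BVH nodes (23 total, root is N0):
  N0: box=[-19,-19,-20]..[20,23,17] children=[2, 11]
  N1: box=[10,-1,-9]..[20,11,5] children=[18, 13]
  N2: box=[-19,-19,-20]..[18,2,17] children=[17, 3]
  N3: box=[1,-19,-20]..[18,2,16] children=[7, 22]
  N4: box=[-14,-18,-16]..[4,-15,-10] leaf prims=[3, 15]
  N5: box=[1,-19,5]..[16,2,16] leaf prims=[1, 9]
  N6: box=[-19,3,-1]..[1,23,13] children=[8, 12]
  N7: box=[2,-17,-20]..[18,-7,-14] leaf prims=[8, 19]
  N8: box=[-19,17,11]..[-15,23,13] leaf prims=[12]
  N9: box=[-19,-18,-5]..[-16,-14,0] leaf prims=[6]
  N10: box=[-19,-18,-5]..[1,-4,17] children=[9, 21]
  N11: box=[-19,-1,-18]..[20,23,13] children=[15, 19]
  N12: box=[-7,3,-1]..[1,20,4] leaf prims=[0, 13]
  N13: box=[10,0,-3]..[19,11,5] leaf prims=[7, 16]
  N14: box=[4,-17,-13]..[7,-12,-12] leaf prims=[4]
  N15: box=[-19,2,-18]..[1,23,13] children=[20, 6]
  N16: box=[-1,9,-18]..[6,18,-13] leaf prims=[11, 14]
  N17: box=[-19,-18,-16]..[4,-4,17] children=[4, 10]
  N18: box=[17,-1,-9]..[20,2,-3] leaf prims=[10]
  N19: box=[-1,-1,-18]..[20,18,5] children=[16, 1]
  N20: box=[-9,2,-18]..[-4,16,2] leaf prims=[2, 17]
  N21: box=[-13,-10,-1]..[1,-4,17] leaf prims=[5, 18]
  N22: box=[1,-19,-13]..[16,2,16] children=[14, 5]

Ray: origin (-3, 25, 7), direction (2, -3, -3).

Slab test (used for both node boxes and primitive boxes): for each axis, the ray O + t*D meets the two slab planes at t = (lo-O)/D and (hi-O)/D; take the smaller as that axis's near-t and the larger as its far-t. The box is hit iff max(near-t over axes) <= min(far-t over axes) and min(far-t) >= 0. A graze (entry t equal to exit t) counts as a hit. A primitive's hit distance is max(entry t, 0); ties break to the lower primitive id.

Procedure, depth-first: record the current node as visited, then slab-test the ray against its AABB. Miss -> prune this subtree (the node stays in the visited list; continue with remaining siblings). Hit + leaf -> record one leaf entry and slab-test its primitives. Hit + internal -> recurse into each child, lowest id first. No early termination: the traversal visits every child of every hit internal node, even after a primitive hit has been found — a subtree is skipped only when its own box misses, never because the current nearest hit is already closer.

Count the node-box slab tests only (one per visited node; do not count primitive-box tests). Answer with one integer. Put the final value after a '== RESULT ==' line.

Trace the traversal:
N0 x:[-8,23/2] y:[2/3,44/3] z:[-10/3,9] -> hit [2/3,9], descend [2, 11]
  N2 x:[-8,21/2] y:[23/3,44/3] z:[-10/3,9] -> hit [23/3,9], descend [3, 17]
    N3 x:[2,21/2] y:[23/3,44/3] z:[-3,9] -> hit [23/3,9], descend [7, 22]
      N7 x:[5/2,21/2] y:[32/3,14] z:[7,9] -> miss, prune
      N22 x:[2,19/2] y:[23/3,44/3] z:[-3,20/3] -> miss, prune
    N17 x:[-8,7/2] y:[29/3,43/3] z:[-10/3,23/3] -> miss, prune
  N11 x:[-8,23/2] y:[2/3,26/3] z:[-2,25/3] -> hit [2/3,25/3], descend [15, 19]
    N15 x:[-8,2] y:[2/3,23/3] z:[-2,25/3] -> hit [2/3,2], descend [6, 20]
      N6 x:[-8,2] y:[2/3,22/3] z:[-2,8/3] -> hit [2/3,2], descend [8, 12]
        N8 x:[-8,-6] y:[2/3,8/3] z:[-2,-4/3] -> miss, prune
        N12 x:[-2,2] y:[5/3,22/3] z:[1,8/3] -> hit [5/3,2] leaf, test {P0(miss), P13(miss)}
      N20 x:[-3,-1/2] y:[3,23/3] z:[5/3,25/3] -> miss, prune
    N19 x:[1,23/2] y:[7/3,26/3] z:[2/3,25/3] -> hit [7/3,25/3], descend [1, 16]
      N1 x:[13/2,23/2] y:[14/3,26/3] z:[2/3,16/3] -> miss, prune
      N16 x:[1,9/2] y:[7/3,16/3] z:[20/3,25/3] -> miss, prune

Summary -> nodes [0, 2, 3, 7, 22, 17, 11, 15, 6, 8, 12, 20, 19, 1, 16]; box-tests=15; leaf-entries=1; first=miss

== RESULT ==
15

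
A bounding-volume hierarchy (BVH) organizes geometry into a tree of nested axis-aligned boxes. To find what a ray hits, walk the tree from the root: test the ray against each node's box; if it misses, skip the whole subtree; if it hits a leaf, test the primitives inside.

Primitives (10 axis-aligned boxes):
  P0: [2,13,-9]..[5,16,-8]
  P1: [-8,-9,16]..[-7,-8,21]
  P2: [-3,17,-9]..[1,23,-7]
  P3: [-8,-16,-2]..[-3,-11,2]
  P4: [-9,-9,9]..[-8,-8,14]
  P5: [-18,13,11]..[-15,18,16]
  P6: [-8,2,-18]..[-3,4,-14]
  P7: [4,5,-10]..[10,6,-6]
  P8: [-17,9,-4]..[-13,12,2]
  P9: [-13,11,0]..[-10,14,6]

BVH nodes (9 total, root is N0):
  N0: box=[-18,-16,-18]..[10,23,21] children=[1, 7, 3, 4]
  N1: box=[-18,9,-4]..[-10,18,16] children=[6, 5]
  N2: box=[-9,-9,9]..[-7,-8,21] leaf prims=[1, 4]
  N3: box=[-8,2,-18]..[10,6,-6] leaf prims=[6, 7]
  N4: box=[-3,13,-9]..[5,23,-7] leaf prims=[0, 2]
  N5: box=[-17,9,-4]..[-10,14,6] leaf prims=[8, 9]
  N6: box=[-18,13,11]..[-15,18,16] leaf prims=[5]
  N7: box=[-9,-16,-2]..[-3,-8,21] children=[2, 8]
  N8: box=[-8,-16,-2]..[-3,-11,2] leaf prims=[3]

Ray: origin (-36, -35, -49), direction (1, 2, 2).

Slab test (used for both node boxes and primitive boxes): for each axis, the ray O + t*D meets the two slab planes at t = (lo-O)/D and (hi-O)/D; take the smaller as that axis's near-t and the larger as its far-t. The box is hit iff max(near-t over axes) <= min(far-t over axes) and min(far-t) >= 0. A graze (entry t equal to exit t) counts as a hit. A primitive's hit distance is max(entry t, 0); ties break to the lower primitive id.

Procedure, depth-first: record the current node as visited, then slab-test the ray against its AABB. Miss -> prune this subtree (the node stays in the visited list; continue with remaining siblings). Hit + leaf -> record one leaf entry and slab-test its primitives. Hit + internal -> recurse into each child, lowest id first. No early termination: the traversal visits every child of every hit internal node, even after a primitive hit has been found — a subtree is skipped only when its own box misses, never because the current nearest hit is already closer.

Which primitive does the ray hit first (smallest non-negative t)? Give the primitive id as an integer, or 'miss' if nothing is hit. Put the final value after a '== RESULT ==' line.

Trace the traversal:
N0 x:[18,46] y:[19/2,29] z:[31/2,35] -> hit [18,29], descend [1, 3, 4, 7]
  N1 x:[18,26] y:[22,53/2] z:[45/2,65/2] -> hit [45/2,26], descend [5, 6]
    N5 x:[19,26] y:[22,49/2] z:[45/2,55/2] -> hit [45/2,49/2] leaf, test {P8@t=45/2, P9@t=49/2}
    N6 x:[18,21] y:[24,53/2] z:[30,65/2] -> miss, prune
  N3 x:[28,46] y:[37/2,41/2] z:[31/2,43/2] -> miss, prune
  N4 x:[33,41] y:[24,29] z:[20,21] -> miss, prune
  N7 x:[27,33] y:[19/2,27/2] z:[47/2,35] -> miss, prune

Visited [0, 1, 5, 6, 3, 4, 7]. Tests: 7 box, 1 leaf. Nearest: P8.

== RESULT ==
8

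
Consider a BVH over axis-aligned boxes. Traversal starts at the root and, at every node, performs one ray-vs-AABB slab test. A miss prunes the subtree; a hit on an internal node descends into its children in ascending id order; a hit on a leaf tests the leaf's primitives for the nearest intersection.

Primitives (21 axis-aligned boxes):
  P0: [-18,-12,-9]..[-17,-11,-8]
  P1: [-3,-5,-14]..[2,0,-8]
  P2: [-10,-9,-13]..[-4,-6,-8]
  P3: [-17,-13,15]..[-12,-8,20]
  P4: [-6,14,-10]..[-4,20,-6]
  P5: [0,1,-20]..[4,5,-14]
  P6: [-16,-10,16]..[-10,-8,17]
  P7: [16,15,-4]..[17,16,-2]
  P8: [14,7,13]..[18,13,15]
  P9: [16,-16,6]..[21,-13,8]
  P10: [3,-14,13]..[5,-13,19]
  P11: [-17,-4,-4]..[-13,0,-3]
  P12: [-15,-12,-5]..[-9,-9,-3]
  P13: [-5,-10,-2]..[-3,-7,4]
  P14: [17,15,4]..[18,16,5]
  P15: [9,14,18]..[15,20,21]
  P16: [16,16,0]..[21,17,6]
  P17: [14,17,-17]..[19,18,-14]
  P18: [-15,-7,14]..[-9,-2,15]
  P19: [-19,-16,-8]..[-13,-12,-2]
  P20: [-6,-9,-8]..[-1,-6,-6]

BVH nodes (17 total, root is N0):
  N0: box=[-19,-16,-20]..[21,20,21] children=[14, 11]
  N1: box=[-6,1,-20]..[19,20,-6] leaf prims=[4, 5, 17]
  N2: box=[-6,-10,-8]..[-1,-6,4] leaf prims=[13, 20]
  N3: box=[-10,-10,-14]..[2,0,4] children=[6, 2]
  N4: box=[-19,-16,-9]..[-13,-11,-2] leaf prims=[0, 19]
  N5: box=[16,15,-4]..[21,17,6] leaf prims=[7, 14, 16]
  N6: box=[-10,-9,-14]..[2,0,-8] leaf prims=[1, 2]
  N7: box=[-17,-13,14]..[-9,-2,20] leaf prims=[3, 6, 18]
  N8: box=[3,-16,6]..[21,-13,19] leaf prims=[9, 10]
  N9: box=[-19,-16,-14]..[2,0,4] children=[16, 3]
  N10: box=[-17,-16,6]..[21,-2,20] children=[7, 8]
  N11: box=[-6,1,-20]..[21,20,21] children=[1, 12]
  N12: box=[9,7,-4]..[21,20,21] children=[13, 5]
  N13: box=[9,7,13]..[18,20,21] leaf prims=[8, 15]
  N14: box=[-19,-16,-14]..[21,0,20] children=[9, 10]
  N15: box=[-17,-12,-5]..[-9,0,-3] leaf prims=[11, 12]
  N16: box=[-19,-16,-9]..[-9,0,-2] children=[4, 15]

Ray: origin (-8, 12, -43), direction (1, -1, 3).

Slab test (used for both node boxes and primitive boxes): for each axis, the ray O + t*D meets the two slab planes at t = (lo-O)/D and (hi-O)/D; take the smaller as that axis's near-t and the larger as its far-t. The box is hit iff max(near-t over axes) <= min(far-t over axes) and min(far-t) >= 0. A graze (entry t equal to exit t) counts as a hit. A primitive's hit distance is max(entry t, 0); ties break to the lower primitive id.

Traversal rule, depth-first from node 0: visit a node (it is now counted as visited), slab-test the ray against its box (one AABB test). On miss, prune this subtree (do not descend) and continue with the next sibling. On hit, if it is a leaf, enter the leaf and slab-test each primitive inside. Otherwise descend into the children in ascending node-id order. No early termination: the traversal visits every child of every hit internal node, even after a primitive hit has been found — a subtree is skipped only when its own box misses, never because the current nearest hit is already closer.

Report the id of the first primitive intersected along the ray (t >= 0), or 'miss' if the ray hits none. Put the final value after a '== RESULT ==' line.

Trace the traversal:
N0 x:[-11,29] y:[-8,28] z:[23/3,64/3] -> hit [23/3,64/3], descend [11, 14]
  N11 x:[2,29] y:[-8,11] z:[23/3,64/3] -> hit [23/3,11], descend [1, 12]
    N1 x:[2,27] y:[-8,11] z:[23/3,37/3] -> hit [23/3,11] leaf, test {P4(miss), P5@t=8, P17(miss)}
    N12 x:[17,29] y:[-8,5] z:[13,64/3] -> miss, prune
  N14 x:[-11,29] y:[12,28] z:[29/3,21] -> hit [12,21], descend [9, 10]
    N9 x:[-11,10] y:[12,28] z:[29/3,47/3] -> miss, prune
    N10 x:[-9,29] y:[14,28] z:[49/3,21] -> hit [49/3,21], descend [7, 8]
      N7 x:[-9,-1] y:[14,25] z:[19,21] -> miss, prune
      N8 x:[11,29] y:[25,28] z:[49/3,62/3] -> miss, prune

order=[0, 11, 1, 12, 14, 9, 10, 7, 8]  |boxes|=9  |leaves|=1  hit=P5

== RESULT ==
5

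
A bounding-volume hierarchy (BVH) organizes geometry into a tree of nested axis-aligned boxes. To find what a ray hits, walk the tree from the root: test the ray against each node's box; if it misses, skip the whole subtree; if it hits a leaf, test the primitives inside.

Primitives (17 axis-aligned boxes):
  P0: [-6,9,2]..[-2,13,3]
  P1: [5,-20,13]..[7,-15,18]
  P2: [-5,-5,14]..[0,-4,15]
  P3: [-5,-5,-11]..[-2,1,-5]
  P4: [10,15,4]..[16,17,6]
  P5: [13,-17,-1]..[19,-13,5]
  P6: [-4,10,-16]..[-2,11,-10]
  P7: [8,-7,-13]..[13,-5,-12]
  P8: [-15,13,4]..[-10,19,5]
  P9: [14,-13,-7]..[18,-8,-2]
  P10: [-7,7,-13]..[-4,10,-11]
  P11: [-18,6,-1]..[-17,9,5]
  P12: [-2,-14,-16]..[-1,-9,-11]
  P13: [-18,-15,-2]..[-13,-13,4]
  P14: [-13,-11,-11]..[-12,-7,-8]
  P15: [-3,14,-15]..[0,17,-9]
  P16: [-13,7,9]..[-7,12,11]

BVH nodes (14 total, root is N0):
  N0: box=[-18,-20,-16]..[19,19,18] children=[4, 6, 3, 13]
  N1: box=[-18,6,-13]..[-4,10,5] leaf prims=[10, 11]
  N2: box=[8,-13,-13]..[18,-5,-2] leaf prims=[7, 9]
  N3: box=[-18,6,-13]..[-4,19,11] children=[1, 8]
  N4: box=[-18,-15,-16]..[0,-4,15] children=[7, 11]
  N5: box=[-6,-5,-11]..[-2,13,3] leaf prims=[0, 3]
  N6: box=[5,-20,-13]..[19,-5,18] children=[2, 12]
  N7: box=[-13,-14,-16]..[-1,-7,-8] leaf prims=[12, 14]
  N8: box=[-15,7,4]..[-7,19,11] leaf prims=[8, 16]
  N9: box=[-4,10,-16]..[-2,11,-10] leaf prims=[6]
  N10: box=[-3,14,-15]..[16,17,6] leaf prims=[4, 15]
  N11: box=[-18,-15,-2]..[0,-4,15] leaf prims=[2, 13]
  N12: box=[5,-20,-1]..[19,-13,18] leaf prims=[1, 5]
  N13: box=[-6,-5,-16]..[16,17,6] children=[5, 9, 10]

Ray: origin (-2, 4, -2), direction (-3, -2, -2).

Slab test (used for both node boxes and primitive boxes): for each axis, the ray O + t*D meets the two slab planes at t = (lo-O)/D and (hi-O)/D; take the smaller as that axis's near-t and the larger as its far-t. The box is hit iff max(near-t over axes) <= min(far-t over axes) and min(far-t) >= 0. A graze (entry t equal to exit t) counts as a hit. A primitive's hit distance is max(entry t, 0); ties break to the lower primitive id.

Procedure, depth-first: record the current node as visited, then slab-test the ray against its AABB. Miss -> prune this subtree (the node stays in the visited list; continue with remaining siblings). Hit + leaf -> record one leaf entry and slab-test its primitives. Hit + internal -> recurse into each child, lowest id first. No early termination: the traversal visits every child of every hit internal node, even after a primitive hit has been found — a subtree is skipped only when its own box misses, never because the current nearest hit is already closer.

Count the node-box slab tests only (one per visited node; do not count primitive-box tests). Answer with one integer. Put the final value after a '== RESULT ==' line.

Trace the traversal:
N0 x:[-7,16/3] y:[-15/2,12] z:[-10,7] -> hit [-7,16/3], descend [3, 4, 6, 13]
  N3 x:[2/3,16/3] y:[-15/2,-1] z:[-13/2,11/2] -> miss, prune
  N4 x:[-2/3,16/3] y:[4,19/2] z:[-17/2,7] -> hit [4,16/3], descend [7, 11]
    N7 x:[-1/3,11/3] y:[11/2,9] z:[3,7] -> miss, prune
    N11 x:[-2/3,16/3] y:[4,19/2] z:[-17/2,0] -> miss, prune
  N6 x:[-7,-7/3] y:[9/2,12] z:[-10,11/2] -> miss, prune
  N13 x:[-6,4/3] y:[-13/2,9/2] z:[-4,7] -> hit [-4,4/3], descend [5, 9, 10]
    N5 x:[0,4/3] y:[-9/2,9/2] z:[-5/2,9/2] -> hit [0,4/3] leaf, test {P0(miss), P3(miss)}
    N9 x:[0,2/3] y:[-7/2,-3] z:[4,7] -> miss, prune
    N10 x:[-6,1/3] y:[-13/2,-5] z:[-4,13/2] -> miss, prune

Visited [0, 3, 4, 7, 11, 6, 13, 5, 9, 10]. Tests: 10 box, 1 leaf. Nearest: miss.

== RESULT ==
10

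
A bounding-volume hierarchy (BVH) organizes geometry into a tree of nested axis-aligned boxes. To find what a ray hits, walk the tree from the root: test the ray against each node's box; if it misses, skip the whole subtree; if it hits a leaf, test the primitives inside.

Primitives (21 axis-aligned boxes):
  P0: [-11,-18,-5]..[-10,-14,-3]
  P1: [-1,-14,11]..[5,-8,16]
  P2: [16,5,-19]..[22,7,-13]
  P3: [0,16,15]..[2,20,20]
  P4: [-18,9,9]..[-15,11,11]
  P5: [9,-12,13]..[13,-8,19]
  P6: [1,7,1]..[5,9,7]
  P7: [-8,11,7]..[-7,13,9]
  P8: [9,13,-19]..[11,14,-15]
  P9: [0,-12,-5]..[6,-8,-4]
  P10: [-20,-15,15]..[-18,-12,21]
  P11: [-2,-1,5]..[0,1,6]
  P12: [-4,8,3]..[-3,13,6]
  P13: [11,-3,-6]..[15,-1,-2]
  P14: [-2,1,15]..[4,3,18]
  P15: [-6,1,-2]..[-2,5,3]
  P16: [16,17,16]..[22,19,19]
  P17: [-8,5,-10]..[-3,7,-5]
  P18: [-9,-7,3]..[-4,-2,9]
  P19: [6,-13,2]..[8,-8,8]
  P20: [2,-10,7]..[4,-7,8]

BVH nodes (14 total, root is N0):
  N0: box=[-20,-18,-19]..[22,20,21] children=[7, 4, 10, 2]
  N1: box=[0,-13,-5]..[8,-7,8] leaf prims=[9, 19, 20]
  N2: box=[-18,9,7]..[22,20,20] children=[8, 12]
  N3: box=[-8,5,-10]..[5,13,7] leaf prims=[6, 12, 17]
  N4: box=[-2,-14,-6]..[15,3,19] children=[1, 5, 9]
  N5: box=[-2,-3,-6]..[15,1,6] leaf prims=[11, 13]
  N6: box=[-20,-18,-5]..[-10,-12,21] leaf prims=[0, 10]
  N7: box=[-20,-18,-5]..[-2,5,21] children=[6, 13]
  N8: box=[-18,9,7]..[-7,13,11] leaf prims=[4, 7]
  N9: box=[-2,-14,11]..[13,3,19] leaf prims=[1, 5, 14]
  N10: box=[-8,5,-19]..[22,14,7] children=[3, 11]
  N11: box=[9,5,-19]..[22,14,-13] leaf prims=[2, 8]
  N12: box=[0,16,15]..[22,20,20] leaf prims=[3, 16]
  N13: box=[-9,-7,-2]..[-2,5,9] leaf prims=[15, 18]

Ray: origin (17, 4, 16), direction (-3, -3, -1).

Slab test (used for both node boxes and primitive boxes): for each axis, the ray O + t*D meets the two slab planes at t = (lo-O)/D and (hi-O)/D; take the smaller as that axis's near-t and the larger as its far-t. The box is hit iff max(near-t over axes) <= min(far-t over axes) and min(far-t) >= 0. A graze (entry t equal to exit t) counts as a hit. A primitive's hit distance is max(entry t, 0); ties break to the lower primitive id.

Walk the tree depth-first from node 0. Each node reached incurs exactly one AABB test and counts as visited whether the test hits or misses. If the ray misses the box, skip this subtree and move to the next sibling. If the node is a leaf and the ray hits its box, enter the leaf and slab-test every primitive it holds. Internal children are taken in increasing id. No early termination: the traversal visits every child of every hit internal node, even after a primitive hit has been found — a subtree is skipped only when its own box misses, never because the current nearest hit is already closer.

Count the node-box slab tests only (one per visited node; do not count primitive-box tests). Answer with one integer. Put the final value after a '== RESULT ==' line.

Walk:
N0 x:[-5/3,37/3] y:[-16/3,22/3] z:[-5,35] -> hit [-5/3,22/3], descend [2, 4, 7, 10]
  N2 x:[-5/3,35/3] y:[-16/3,-5/3] z:[-4,9] -> miss, prune
  N4 x:[2/3,19/3] y:[1/3,6] z:[-3,22] -> hit [2/3,6], descend [1, 5, 9]
    N1 x:[3,17/3] y:[11/3,17/3] z:[8,21] -> miss, prune
    N5 x:[2/3,19/3] y:[1,7/3] z:[10,22] -> miss, prune
    N9 x:[4/3,19/3] y:[1/3,6] z:[-3,5] -> hit [4/3,5] leaf, test {P1@t=4, P5(miss), P14(miss)}
  N7 x:[19/3,37/3] y:[-1/3,22/3] z:[-5,21] -> hit [19/3,22/3], descend [6, 13]
    N6 x:[9,37/3] y:[16/3,22/3] z:[-5,21] -> miss, prune
    N13 x:[19/3,26/3] y:[-1/3,11/3] z:[7,18] -> miss, prune
  N10 x:[-5/3,25/3] y:[-10/3,-1/3] z:[9,35] -> miss, prune

order=[0, 2, 4, 1, 5, 9, 7, 6, 13, 10]  |boxes|=10  |leaves|=1  hit=P1

== RESULT ==
10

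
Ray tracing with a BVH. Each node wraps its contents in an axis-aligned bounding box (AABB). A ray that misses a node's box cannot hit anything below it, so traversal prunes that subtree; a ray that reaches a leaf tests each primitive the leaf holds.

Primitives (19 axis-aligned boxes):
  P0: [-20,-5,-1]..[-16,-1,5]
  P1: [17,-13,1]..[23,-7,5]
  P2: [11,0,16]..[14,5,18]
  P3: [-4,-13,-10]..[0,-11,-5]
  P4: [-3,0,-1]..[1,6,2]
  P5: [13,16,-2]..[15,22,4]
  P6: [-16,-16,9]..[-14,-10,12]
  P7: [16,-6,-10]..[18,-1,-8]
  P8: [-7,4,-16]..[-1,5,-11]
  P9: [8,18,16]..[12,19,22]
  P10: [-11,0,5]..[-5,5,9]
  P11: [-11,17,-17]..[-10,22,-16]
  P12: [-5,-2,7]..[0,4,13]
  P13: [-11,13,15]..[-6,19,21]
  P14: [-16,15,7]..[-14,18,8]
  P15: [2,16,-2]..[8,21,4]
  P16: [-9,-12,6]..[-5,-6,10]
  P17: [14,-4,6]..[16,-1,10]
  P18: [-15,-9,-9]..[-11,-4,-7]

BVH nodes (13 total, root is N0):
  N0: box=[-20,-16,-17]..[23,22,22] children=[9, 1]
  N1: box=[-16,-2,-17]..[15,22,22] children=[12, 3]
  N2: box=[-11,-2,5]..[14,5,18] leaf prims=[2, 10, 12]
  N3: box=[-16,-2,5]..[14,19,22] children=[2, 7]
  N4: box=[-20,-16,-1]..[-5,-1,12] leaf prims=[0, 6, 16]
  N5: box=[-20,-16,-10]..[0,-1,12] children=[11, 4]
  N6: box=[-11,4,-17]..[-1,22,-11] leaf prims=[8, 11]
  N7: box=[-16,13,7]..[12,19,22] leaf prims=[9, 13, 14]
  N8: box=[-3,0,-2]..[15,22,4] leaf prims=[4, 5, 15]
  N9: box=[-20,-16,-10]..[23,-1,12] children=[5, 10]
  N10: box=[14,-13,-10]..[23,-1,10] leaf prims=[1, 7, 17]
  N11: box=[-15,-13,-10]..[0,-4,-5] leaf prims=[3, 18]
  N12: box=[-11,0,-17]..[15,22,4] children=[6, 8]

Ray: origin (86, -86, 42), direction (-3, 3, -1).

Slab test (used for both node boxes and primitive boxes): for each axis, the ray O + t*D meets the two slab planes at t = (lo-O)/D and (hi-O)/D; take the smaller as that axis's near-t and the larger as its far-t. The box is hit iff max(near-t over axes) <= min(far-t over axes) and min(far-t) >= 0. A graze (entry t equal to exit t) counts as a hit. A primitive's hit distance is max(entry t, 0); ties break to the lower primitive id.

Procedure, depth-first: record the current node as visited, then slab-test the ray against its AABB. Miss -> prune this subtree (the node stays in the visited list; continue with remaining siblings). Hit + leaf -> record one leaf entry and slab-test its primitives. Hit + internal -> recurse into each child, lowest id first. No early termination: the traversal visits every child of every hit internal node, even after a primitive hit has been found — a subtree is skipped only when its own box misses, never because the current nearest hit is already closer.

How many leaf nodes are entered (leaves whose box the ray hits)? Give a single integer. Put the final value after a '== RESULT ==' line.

Trace the traversal:
N0 x:[21,106/3] y:[70/3,36] z:[20,59] -> hit [70/3,106/3], descend [1, 9]
  N1 x:[71/3,34] y:[28,36] z:[20,59] -> hit [28,34], descend [3, 12]
    N3 x:[24,34] y:[28,35] z:[20,37] -> hit [28,34], descend [2, 7]
      N2 x:[24,97/3] y:[28,91/3] z:[24,37] -> hit [28,91/3] leaf, test {P2(miss), P10(miss), P12@t=29}
      N7 x:[74/3,34] y:[33,35] z:[20,35] -> hit [33,34] leaf, test {P9(miss), P13(miss), P14@t=34}
    N12 x:[71/3,97/3] y:[86/3,36] z:[38,59] -> miss, prune
  N9 x:[21,106/3] y:[70/3,85/3] z:[30,52] -> miss, prune

7 AABB tests over nodes [0, 1, 3, 2, 7, 12, 9]; 2 leaves entered; closest P12.

== RESULT ==
2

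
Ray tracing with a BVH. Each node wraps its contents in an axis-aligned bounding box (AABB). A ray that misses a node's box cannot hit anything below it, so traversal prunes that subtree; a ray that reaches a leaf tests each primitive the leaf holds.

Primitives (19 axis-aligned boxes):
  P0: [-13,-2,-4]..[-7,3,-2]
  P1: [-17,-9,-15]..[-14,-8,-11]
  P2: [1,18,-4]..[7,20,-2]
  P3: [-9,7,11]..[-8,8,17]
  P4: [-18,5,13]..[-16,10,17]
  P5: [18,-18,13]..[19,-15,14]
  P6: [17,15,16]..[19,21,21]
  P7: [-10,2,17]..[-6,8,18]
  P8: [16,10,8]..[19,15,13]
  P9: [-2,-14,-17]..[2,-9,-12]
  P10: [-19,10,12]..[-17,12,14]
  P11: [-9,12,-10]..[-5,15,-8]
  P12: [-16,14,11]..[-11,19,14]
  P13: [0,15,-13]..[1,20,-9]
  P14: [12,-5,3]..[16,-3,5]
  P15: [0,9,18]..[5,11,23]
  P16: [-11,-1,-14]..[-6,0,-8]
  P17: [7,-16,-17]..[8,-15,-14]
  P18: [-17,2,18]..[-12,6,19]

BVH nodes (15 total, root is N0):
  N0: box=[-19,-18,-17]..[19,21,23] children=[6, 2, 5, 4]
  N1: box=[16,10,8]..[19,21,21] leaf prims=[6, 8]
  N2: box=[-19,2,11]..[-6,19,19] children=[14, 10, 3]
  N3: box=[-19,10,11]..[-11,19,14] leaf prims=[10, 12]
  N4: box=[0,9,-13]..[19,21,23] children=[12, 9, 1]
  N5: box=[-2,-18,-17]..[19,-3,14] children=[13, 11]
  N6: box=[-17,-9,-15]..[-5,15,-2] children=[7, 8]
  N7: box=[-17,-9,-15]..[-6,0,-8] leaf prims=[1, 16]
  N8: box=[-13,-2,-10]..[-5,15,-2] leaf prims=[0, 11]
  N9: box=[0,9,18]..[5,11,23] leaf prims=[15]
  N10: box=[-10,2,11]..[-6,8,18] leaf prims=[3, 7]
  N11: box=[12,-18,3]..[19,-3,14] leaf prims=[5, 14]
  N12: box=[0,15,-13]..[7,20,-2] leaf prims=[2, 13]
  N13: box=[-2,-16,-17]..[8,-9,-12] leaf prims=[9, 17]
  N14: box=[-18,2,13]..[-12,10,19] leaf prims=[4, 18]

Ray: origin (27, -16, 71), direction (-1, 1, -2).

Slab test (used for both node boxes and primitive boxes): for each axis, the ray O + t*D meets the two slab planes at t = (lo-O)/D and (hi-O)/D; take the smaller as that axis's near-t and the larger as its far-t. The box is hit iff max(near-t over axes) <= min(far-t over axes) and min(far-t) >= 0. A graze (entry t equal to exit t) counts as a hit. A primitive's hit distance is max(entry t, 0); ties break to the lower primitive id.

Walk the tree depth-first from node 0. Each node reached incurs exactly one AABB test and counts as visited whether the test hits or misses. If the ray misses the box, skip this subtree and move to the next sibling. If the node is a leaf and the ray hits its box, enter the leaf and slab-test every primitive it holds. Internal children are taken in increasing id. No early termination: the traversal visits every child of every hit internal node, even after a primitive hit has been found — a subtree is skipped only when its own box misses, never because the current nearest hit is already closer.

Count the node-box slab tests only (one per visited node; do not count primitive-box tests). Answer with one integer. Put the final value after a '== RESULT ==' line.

Trace the traversal:
N0 x:[8,46] y:[-2,37] z:[24,44] -> hit [24,37], descend [2, 4, 5, 6]
  N2 x:[33,46] y:[18,35] z:[26,30] -> miss, prune
  N4 x:[8,27] y:[25,37] z:[24,42] -> hit [25,27], descend [1, 9, 12]
    N1 x:[8,11] y:[26,37] z:[25,63/2] -> miss, prune
    N9 x:[22,27] y:[25,27] z:[24,53/2] -> hit [25,53/2] leaf, test {P15@t=25}
    N12 x:[20,27] y:[31,36] z:[73/2,42] -> miss, prune
  N5 x:[8,29] y:[-2,13] z:[57/2,44] -> miss, prune
  N6 x:[32,44] y:[7,31] z:[73/2,43] -> miss, prune

Visited [0, 2, 4, 1, 9, 12, 5, 6]. Tests: 8 box, 1 leaf. Nearest: P15.

== RESULT ==
8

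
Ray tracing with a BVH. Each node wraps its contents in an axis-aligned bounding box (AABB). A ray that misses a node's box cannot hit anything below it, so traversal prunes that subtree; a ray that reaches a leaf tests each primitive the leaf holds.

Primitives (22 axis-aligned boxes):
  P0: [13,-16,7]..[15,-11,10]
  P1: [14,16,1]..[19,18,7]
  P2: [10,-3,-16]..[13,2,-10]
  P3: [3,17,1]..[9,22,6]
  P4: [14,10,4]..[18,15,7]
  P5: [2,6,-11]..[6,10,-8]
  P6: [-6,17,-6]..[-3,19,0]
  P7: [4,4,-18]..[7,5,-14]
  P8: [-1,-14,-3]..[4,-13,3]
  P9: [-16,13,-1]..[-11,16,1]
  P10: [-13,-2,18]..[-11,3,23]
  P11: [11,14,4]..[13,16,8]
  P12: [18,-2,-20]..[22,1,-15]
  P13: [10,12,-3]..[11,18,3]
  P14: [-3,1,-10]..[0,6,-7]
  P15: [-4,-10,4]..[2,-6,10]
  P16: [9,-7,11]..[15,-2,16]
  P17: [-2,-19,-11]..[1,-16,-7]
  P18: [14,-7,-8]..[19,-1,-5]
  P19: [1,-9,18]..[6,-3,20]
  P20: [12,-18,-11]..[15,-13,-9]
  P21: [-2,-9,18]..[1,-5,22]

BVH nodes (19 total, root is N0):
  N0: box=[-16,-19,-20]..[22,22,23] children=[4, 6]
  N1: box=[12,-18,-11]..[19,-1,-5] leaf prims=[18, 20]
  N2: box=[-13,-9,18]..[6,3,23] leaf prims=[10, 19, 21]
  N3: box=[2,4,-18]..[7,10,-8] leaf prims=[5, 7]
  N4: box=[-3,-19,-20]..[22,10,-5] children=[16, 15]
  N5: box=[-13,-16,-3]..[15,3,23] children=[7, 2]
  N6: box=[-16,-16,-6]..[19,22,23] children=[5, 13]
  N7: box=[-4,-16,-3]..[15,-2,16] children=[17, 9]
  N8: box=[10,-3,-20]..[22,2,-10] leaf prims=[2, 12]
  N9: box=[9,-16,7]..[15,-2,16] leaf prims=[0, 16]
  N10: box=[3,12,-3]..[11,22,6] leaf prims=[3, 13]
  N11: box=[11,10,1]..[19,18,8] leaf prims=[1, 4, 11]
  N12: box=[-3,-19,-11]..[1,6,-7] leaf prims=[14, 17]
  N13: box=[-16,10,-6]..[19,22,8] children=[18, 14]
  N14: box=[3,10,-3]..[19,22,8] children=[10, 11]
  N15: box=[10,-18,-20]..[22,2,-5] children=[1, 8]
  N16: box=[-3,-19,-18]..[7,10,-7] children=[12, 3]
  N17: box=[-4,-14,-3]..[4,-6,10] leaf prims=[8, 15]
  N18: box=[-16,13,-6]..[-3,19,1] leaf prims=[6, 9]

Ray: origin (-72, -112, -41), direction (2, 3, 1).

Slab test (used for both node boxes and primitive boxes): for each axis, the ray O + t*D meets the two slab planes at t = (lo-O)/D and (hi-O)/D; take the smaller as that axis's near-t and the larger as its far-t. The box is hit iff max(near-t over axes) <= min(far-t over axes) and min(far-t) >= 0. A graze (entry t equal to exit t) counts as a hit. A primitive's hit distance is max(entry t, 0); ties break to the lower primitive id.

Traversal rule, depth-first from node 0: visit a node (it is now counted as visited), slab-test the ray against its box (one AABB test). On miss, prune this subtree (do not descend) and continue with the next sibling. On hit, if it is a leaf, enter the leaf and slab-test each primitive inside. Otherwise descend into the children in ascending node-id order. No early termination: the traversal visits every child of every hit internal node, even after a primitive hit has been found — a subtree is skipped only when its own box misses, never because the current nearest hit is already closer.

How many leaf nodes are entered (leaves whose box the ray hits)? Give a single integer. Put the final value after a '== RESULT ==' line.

Traverse from the root:
N0 x:[28,47] y:[31,134/3] z:[21,64] -> hit [31,134/3], descend [4, 6]
  N4 x:[69/2,47] y:[31,122/3] z:[21,36] -> hit [69/2,36], descend [15, 16]
    N15 x:[41,47] y:[94/3,38] z:[21,36] -> miss, prune
    N16 x:[69/2,79/2] y:[31,122/3] z:[23,34] -> miss, prune
  N6 x:[28,91/2] y:[32,134/3] z:[35,64] -> hit [35,134/3], descend [5, 13]
    N5 x:[59/2,87/2] y:[32,115/3] z:[38,64] -> hit [38,115/3], descend [2, 7]
      N2 x:[59/2,39] y:[103/3,115/3] z:[59,64] -> miss, prune
      N7 x:[34,87/2] y:[32,110/3] z:[38,57] -> miss, prune
    N13 x:[28,91/2] y:[122/3,134/3] z:[35,49] -> hit [122/3,134/3], descend [14, 18]
      N14 x:[75/2,91/2] y:[122/3,134/3] z:[38,49] -> hit [122/3,134/3], descend [10, 11]
        N10 x:[75/2,83/2] y:[124/3,134/3] z:[38,47] -> hit [124/3,83/2] leaf, test {P3(miss), P13@t=124/3}
        N11 x:[83/2,91/2] y:[122/3,130/3] z:[42,49] -> hit [42,130/3] leaf, test {P1@t=43, P4(miss), P11(miss)}
      N18 x:[28,69/2] y:[125/3,131/3] z:[35,42] -> miss, prune

Summary -> nodes [0, 4, 15, 16, 6, 5, 2, 7, 13, 14, 10, 11, 18]; box-tests=13; leaf-entries=2; first=P13

== RESULT ==
2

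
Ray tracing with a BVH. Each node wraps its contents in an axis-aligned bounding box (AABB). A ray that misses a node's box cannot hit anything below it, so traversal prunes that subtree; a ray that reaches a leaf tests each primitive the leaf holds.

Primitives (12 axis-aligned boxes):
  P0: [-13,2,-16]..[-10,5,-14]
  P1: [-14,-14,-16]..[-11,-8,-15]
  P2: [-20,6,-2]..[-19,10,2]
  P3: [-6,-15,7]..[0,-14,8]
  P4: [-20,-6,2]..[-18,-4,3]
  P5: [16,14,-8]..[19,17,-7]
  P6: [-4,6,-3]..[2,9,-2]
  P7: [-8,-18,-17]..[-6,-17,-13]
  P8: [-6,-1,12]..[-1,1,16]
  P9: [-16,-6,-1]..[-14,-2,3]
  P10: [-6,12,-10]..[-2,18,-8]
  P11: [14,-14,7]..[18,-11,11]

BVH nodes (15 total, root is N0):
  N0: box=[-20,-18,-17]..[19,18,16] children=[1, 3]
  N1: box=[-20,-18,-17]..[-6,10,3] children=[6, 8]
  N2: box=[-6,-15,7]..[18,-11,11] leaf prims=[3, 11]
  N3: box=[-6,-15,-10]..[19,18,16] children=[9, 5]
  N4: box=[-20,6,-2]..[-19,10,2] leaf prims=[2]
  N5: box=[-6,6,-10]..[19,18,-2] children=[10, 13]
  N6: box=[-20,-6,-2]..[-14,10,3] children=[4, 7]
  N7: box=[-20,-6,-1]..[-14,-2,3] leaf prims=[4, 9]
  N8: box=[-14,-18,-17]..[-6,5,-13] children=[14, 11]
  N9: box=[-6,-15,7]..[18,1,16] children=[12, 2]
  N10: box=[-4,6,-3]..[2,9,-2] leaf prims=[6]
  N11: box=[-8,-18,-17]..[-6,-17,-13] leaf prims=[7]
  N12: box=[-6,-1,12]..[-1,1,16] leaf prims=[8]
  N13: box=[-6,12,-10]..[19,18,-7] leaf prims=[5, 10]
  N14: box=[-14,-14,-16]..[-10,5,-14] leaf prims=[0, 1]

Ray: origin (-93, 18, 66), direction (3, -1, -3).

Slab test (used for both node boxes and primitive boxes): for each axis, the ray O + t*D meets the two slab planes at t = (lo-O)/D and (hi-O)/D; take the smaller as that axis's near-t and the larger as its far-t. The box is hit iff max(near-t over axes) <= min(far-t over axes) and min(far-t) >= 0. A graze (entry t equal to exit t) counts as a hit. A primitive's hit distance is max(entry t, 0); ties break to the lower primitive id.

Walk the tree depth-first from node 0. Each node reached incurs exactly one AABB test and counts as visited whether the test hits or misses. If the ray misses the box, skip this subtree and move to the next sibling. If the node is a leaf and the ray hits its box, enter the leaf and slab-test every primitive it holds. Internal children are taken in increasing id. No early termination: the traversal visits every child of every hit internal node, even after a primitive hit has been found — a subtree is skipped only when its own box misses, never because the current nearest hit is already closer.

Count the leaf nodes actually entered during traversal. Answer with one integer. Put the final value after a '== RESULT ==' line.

Trace the traversal:
N0 x:[73/3,112/3] y:[0,36] z:[50/3,83/3] -> hit [73/3,83/3], descend [1, 3]
  N1 x:[73/3,29] y:[8,36] z:[21,83/3] -> hit [73/3,83/3], descend [6, 8]
    N6 x:[73/3,79/3] y:[8,24] z:[21,68/3] -> miss, prune
    N8 x:[79/3,29] y:[13,36] z:[79/3,83/3] -> hit [79/3,83/3], descend [11, 14]
      N11 x:[85/3,29] y:[35,36] z:[79/3,83/3] -> miss, prune
      N14 x:[79/3,83/3] y:[13,32] z:[80/3,82/3] -> hit [80/3,82/3] leaf, test {P0(miss), P1@t=27}
  N3 x:[29,112/3] y:[0,33] z:[50/3,76/3] -> miss, prune

order=[0, 1, 6, 8, 11, 14, 3]  |boxes|=7  |leaves|=1  hit=P1

== RESULT ==
1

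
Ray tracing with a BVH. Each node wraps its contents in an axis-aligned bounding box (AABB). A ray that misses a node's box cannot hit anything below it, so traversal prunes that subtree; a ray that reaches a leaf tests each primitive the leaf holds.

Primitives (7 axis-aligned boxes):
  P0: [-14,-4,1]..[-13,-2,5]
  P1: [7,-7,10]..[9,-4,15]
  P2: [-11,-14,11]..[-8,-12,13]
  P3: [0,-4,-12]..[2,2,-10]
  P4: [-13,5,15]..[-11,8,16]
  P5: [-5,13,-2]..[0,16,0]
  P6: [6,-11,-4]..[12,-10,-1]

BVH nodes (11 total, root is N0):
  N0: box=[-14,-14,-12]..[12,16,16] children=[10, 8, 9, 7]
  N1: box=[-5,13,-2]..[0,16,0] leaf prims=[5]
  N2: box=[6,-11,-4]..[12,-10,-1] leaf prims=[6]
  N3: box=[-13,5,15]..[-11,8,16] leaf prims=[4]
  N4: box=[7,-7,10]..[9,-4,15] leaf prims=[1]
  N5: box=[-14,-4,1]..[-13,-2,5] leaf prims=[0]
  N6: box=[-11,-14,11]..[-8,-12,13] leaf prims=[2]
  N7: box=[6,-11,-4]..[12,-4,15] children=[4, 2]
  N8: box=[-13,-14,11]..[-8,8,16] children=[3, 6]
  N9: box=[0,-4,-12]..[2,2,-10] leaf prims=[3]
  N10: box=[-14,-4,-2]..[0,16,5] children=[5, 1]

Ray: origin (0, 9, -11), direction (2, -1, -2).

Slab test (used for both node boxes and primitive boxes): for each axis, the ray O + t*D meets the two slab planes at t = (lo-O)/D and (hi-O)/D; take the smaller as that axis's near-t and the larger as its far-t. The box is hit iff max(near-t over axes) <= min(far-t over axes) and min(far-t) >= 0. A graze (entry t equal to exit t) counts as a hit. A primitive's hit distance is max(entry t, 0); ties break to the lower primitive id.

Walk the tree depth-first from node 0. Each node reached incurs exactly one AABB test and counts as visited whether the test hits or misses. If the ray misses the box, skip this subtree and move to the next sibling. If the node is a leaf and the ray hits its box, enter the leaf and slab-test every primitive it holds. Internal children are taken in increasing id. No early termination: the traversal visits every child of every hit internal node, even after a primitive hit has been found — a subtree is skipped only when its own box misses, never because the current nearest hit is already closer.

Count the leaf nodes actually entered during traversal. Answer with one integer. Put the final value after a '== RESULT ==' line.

Trace the traversal:
N0 x:[-7,6] y:[-7,23] z:[-27/2,1/2] -> hit [-7,1/2], descend [7, 8, 9, 10]
  N7 x:[3,6] y:[13,20] z:[-13,-7/2] -> miss, prune
  N8 x:[-13/2,-4] y:[1,23] z:[-27/2,-11] -> miss, prune
  N9 x:[0,1] y:[7,13] z:[-1/2,1/2] -> miss, prune
  N10 x:[-7,0] y:[-7,13] z:[-8,-9/2] -> miss, prune

Visited [0, 7, 8, 9, 10]. Tests: 5 box, 0 leaf. Nearest: miss.

== RESULT ==
0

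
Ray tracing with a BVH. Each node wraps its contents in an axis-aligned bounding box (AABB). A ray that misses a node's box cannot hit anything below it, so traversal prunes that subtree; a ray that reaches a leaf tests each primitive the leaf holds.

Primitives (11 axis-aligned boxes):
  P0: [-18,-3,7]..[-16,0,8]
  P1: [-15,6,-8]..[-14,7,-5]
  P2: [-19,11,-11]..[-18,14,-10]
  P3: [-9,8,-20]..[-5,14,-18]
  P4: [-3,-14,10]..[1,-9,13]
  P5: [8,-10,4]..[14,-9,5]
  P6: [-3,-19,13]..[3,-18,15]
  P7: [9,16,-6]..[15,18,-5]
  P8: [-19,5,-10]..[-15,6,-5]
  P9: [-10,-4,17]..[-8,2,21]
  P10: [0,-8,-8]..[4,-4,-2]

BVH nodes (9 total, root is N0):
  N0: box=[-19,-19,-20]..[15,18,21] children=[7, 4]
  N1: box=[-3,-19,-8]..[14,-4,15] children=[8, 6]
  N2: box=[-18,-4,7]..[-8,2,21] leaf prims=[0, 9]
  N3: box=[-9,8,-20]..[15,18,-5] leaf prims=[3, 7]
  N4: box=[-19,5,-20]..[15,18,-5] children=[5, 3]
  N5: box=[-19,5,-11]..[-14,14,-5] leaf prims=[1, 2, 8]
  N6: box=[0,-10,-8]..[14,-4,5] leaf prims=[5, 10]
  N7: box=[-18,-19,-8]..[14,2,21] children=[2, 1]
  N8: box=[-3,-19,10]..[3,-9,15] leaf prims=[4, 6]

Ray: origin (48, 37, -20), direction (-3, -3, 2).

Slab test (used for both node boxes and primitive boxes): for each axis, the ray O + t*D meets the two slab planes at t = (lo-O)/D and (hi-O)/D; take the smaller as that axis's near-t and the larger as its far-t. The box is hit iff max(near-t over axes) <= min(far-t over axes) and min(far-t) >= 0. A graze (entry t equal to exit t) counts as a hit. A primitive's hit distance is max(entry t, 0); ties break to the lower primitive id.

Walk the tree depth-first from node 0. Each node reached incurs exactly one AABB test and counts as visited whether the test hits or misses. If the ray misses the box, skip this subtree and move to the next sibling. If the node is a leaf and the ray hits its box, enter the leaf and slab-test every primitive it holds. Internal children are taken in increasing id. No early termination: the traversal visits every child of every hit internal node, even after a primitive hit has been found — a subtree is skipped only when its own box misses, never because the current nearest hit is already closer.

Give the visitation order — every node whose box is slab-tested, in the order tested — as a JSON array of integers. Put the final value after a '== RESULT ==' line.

Walk:
N0 x:[11,67/3] y:[19/3,56/3] z:[0,41/2] -> hit [11,56/3], descend [4, 7]
  N4 x:[11,67/3] y:[19/3,32/3] z:[0,15/2] -> miss, prune
  N7 x:[34/3,22] y:[35/3,56/3] z:[6,41/2] -> hit [35/3,56/3], descend [1, 2]
    N1 x:[34/3,17] y:[41/3,56/3] z:[6,35/2] -> hit [41/3,17], descend [6, 8]
      N6 x:[34/3,16] y:[41/3,47/3] z:[6,25/2] -> miss, prune
      N8 x:[15,17] y:[46/3,56/3] z:[15,35/2] -> hit [46/3,17] leaf, test {P4@t=47/3, P6(miss)}
    N2 x:[56/3,22] y:[35/3,41/3] z:[27/2,41/2] -> miss, prune

order=[0, 4, 7, 1, 6, 8, 2]  |boxes|=7  |leaves|=1  hit=P4

== RESULT ==
[0, 4, 7, 1, 6, 8, 2]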